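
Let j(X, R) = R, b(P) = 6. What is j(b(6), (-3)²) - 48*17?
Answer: -807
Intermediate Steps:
j(b(6), (-3)²) - 48*17 = (-3)² - 48*17 = 9 - 816 = -807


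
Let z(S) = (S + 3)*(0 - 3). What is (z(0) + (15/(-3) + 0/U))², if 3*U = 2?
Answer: 196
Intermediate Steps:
U = ⅔ (U = (⅓)*2 = ⅔ ≈ 0.66667)
z(S) = -9 - 3*S (z(S) = (3 + S)*(-3) = -9 - 3*S)
(z(0) + (15/(-3) + 0/U))² = ((-9 - 3*0) + (15/(-3) + 0/(⅔)))² = ((-9 + 0) + (15*(-⅓) + 0*(3/2)))² = (-9 + (-5 + 0))² = (-9 - 5)² = (-14)² = 196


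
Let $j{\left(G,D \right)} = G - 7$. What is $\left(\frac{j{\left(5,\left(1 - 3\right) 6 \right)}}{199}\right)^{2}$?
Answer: $\frac{4}{39601} \approx 0.00010101$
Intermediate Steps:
$j{\left(G,D \right)} = -7 + G$
$\left(\frac{j{\left(5,\left(1 - 3\right) 6 \right)}}{199}\right)^{2} = \left(\frac{-7 + 5}{199}\right)^{2} = \left(\left(-2\right) \frac{1}{199}\right)^{2} = \left(- \frac{2}{199}\right)^{2} = \frac{4}{39601}$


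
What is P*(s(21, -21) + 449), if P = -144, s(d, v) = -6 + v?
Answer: -60768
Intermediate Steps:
P*(s(21, -21) + 449) = -144*((-6 - 21) + 449) = -144*(-27 + 449) = -144*422 = -60768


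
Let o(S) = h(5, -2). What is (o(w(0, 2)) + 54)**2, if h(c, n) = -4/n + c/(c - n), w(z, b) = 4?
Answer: 157609/49 ≈ 3216.5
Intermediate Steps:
o(S) = 19/7 (o(S) = (-4*5 + 4*(-2) + 5*(-2))/((-2)*(5 - 1*(-2))) = -(-20 - 8 - 10)/(2*(5 + 2)) = -1/2*(-38)/7 = -1/2*1/7*(-38) = 19/7)
(o(w(0, 2)) + 54)**2 = (19/7 + 54)**2 = (397/7)**2 = 157609/49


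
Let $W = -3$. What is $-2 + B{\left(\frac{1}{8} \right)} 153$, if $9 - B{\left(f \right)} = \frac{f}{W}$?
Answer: $\frac{11051}{8} \approx 1381.4$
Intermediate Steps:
$B{\left(f \right)} = 9 + \frac{f}{3}$ ($B{\left(f \right)} = 9 - \frac{f}{-3} = 9 - f \left(- \frac{1}{3}\right) = 9 - - \frac{f}{3} = 9 + \frac{f}{3}$)
$-2 + B{\left(\frac{1}{8} \right)} 153 = -2 + \left(9 + \frac{1}{3 \cdot 8}\right) 153 = -2 + \left(9 + \frac{1}{3} \cdot \frac{1}{8}\right) 153 = -2 + \left(9 + \frac{1}{24}\right) 153 = -2 + \frac{217}{24} \cdot 153 = -2 + \frac{11067}{8} = \frac{11051}{8}$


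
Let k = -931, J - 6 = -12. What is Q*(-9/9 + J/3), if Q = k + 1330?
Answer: -1197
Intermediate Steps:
J = -6 (J = 6 - 12 = -6)
Q = 399 (Q = -931 + 1330 = 399)
Q*(-9/9 + J/3) = 399*(-9/9 - 6/3) = 399*(-9*⅑ - 6*⅓) = 399*(-1 - 2) = 399*(-3) = -1197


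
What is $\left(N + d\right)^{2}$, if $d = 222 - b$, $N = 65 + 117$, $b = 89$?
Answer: $99225$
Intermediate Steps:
$N = 182$
$d = 133$ ($d = 222 - 89 = 133$)
$\left(N + d\right)^{2} = \left(182 + 133\right)^{2} = 315^{2} = 99225$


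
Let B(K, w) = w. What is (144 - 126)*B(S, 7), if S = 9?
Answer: 126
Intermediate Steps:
(144 - 126)*B(S, 7) = (144 - 126)*7 = 18*7 = 126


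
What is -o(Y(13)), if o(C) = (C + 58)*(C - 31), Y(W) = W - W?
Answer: 1798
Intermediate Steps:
Y(W) = 0
o(C) = (-31 + C)*(58 + C) (o(C) = (58 + C)*(-31 + C) = (-31 + C)*(58 + C))
-o(Y(13)) = -(-1798 + 0² + 27*0) = -(-1798 + 0 + 0) = -1*(-1798) = 1798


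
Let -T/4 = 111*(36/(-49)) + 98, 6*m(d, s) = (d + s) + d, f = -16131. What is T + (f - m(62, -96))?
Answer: -2381615/147 ≈ -16201.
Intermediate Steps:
m(d, s) = d/3 + s/6 (m(d, s) = ((d + s) + d)/6 = (s + 2*d)/6 = d/3 + s/6)
T = -3224/49 (T = -4*(111*(36/(-49)) + 98) = -4*(111*(36*(-1/49)) + 98) = -4*(111*(-36/49) + 98) = -4*(-3996/49 + 98) = -4*806/49 = -3224/49 ≈ -65.796)
T + (f - m(62, -96)) = -3224/49 + (-16131 - ((1/3)*62 + (1/6)*(-96))) = -3224/49 + (-16131 - (62/3 - 16)) = -3224/49 + (-16131 - 1*14/3) = -3224/49 + (-16131 - 14/3) = -3224/49 - 48407/3 = -2381615/147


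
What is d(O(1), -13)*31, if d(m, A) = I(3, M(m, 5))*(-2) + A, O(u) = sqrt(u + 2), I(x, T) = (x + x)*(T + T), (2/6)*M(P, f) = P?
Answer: -403 - 2232*sqrt(3) ≈ -4268.9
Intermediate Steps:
M(P, f) = 3*P
I(x, T) = 4*T*x (I(x, T) = (2*x)*(2*T) = 4*T*x)
O(u) = sqrt(2 + u)
d(m, A) = A - 72*m (d(m, A) = (4*(3*m)*3)*(-2) + A = (36*m)*(-2) + A = -72*m + A = A - 72*m)
d(O(1), -13)*31 = (-13 - 72*sqrt(2 + 1))*31 = (-13 - 72*sqrt(3))*31 = -403 - 2232*sqrt(3)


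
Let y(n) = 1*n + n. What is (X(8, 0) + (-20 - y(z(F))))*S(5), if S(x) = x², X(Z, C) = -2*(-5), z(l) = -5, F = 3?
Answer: 0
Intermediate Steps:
y(n) = 2*n (y(n) = n + n = 2*n)
X(Z, C) = 10
(X(8, 0) + (-20 - y(z(F))))*S(5) = (10 + (-20 - 2*(-5)))*5² = (10 + (-20 - 1*(-10)))*25 = (10 + (-20 + 10))*25 = (10 - 10)*25 = 0*25 = 0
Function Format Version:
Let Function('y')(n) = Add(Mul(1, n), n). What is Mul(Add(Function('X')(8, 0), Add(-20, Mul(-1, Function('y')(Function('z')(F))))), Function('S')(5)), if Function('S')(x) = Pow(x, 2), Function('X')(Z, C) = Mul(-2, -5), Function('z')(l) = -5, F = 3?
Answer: 0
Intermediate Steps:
Function('y')(n) = Mul(2, n) (Function('y')(n) = Add(n, n) = Mul(2, n))
Function('X')(Z, C) = 10
Mul(Add(Function('X')(8, 0), Add(-20, Mul(-1, Function('y')(Function('z')(F))))), Function('S')(5)) = Mul(Add(10, Add(-20, Mul(-1, Mul(2, -5)))), Pow(5, 2)) = Mul(Add(10, Add(-20, Mul(-1, -10))), 25) = Mul(Add(10, Add(-20, 10)), 25) = Mul(Add(10, -10), 25) = Mul(0, 25) = 0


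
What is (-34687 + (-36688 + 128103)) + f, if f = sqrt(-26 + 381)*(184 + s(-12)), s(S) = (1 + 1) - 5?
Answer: 56728 + 181*sqrt(355) ≈ 60138.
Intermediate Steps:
s(S) = -3 (s(S) = 2 - 5 = -3)
f = 181*sqrt(355) (f = sqrt(-26 + 381)*(184 - 3) = sqrt(355)*181 = 181*sqrt(355) ≈ 3410.3)
(-34687 + (-36688 + 128103)) + f = (-34687 + (-36688 + 128103)) + 181*sqrt(355) = (-34687 + 91415) + 181*sqrt(355) = 56728 + 181*sqrt(355)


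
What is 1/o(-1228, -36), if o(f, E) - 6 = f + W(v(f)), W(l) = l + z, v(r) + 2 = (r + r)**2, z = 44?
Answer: 1/6030756 ≈ 1.6582e-7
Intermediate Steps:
v(r) = -2 + 4*r**2 (v(r) = -2 + (r + r)**2 = -2 + (2*r)**2 = -2 + 4*r**2)
W(l) = 44 + l (W(l) = l + 44 = 44 + l)
o(f, E) = 48 + f + 4*f**2 (o(f, E) = 6 + (f + (44 + (-2 + 4*f**2))) = 6 + (f + (42 + 4*f**2)) = 6 + (42 + f + 4*f**2) = 48 + f + 4*f**2)
1/o(-1228, -36) = 1/(48 - 1228 + 4*(-1228)**2) = 1/(48 - 1228 + 4*1507984) = 1/(48 - 1228 + 6031936) = 1/6030756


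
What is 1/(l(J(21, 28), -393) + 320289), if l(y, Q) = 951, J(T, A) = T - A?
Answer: 1/321240 ≈ 3.1129e-6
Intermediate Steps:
1/(l(J(21, 28), -393) + 320289) = 1/(951 + 320289) = 1/321240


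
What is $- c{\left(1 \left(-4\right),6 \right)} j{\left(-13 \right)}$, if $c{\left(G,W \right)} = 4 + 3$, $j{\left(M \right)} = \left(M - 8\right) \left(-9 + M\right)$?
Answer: $-3234$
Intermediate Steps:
$j{\left(M \right)} = \left(-9 + M\right) \left(-8 + M\right)$ ($j{\left(M \right)} = \left(-8 + M\right) \left(-9 + M\right) = \left(-9 + M\right) \left(-8 + M\right)$)
$c{\left(G,W \right)} = 7$
$- c{\left(1 \left(-4\right),6 \right)} j{\left(-13 \right)} = \left(-1\right) 7 \left(72 + \left(-13\right)^{2} - -221\right) = - 7 \left(72 + 169 + 221\right) = \left(-7\right) 462 = -3234$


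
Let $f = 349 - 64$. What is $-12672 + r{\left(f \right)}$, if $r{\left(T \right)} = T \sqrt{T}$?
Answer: $-12672 + 285 \sqrt{285} \approx -7860.6$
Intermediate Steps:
$f = 285$
$r{\left(T \right)} = T^{\frac{3}{2}}$
$-12672 + r{\left(f \right)} = -12672 + 285^{\frac{3}{2}} = -12672 + 285 \sqrt{285}$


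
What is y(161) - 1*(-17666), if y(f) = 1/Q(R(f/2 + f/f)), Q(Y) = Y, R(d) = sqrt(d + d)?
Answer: 17666 + sqrt(163)/163 ≈ 17666.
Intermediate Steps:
R(d) = sqrt(2)*sqrt(d) (R(d) = sqrt(2*d) = sqrt(2)*sqrt(d))
y(f) = sqrt(2)/(2*sqrt(1 + f/2)) (y(f) = 1/(sqrt(2)*sqrt(f/2 + f/f)) = 1/(sqrt(2)*sqrt(f*(1/2) + 1)) = 1/(sqrt(2)*sqrt(f/2 + 1)) = 1/(sqrt(2)*sqrt(1 + f/2)) = sqrt(2)/(2*sqrt(1 + f/2)))
y(161) - 1*(-17666) = 1/sqrt(2 + 161) - 1*(-17666) = 1/sqrt(163) + 17666 = sqrt(163)/163 + 17666 = 17666 + sqrt(163)/163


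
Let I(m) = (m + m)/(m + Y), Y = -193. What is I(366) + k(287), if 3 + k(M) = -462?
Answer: -79713/173 ≈ -460.77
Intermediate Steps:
k(M) = -465 (k(M) = -3 - 462 = -465)
I(m) = 2*m/(-193 + m) (I(m) = (m + m)/(m - 193) = (2*m)/(-193 + m) = 2*m/(-193 + m))
I(366) + k(287) = 2*366/(-193 + 366) - 465 = 2*366/173 - 465 = 2*366*(1/173) - 465 = 732/173 - 465 = -79713/173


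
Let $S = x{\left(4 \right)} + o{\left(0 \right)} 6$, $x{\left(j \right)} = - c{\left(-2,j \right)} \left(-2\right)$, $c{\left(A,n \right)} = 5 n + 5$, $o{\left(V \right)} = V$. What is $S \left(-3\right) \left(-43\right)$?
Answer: $6450$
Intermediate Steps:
$c{\left(A,n \right)} = 5 + 5 n$
$x{\left(j \right)} = 10 + 10 j$ ($x{\left(j \right)} = - (5 + 5 j) \left(-2\right) = \left(-5 - 5 j\right) \left(-2\right) = 10 + 10 j$)
$S = 50$ ($S = \left(10 + 10 \cdot 4\right) + 0 \cdot 6 = \left(10 + 40\right) + 0 = 50 + 0 = 50$)
$S \left(-3\right) \left(-43\right) = 50 \left(-3\right) \left(-43\right) = \left(-150\right) \left(-43\right) = 6450$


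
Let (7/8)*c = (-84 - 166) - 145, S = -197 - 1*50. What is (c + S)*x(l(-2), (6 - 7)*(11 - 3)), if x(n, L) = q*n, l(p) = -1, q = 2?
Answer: 9778/7 ≈ 1396.9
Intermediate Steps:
S = -247 (S = -197 - 50 = -247)
x(n, L) = 2*n
c = -3160/7 (c = 8*((-84 - 166) - 145)/7 = 8*(-250 - 145)/7 = (8/7)*(-395) = -3160/7 ≈ -451.43)
(c + S)*x(l(-2), (6 - 7)*(11 - 3)) = (-3160/7 - 247)*(2*(-1)) = -4889/7*(-2) = 9778/7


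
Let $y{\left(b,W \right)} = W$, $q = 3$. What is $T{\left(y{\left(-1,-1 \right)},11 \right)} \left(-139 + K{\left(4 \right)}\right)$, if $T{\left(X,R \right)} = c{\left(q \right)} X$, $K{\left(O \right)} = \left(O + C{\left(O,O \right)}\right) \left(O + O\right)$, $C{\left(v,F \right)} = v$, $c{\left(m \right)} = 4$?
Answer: $300$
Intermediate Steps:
$K{\left(O \right)} = 4 O^{2}$ ($K{\left(O \right)} = \left(O + O\right) \left(O + O\right) = 2 O 2 O = 4 O^{2}$)
$T{\left(X,R \right)} = 4 X$
$T{\left(y{\left(-1,-1 \right)},11 \right)} \left(-139 + K{\left(4 \right)}\right) = 4 \left(-1\right) \left(-139 + 4 \cdot 4^{2}\right) = - 4 \left(-139 + 4 \cdot 16\right) = - 4 \left(-139 + 64\right) = \left(-4\right) \left(-75\right) = 300$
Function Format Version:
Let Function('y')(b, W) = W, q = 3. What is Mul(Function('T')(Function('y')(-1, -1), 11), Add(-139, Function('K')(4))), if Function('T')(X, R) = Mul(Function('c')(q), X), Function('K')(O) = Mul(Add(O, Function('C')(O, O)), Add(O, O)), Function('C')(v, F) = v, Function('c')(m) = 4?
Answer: 300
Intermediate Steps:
Function('K')(O) = Mul(4, Pow(O, 2)) (Function('K')(O) = Mul(Add(O, O), Add(O, O)) = Mul(Mul(2, O), Mul(2, O)) = Mul(4, Pow(O, 2)))
Function('T')(X, R) = Mul(4, X)
Mul(Function('T')(Function('y')(-1, -1), 11), Add(-139, Function('K')(4))) = Mul(Mul(4, -1), Add(-139, Mul(4, Pow(4, 2)))) = Mul(-4, Add(-139, Mul(4, 16))) = Mul(-4, Add(-139, 64)) = Mul(-4, -75) = 300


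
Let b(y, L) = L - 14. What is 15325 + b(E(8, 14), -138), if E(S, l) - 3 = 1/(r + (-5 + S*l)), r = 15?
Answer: 15173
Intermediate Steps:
E(S, l) = 3 + 1/(10 + S*l) (E(S, l) = 3 + 1/(15 + (-5 + S*l)) = 3 + 1/(10 + S*l))
b(y, L) = -14 + L
15325 + b(E(8, 14), -138) = 15325 + (-14 - 138) = 15325 - 152 = 15173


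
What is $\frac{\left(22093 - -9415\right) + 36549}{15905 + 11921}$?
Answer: $\frac{68057}{27826} \approx 2.4458$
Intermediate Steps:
$\frac{\left(22093 - -9415\right) + 36549}{15905 + 11921} = \frac{\left(22093 + 9415\right) + 36549}{27826} = \left(31508 + 36549\right) \frac{1}{27826} = 68057 \cdot \frac{1}{27826} = \frac{68057}{27826}$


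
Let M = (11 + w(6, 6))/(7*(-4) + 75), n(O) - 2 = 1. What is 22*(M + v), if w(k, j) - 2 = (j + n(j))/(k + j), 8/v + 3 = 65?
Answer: 27027/2914 ≈ 9.2749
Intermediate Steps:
v = 4/31 (v = 8/(-3 + 65) = 8/62 = 8*(1/62) = 4/31 ≈ 0.12903)
n(O) = 3 (n(O) = 2 + 1 = 3)
w(k, j) = 2 + (3 + j)/(j + k) (w(k, j) = 2 + (j + 3)/(k + j) = 2 + (3 + j)/(j + k))
M = 55/188 (M = (11 + (3 + 2*6 + 3*6)/(6 + 6))/(7*(-4) + 75) = (11 + (3 + 12 + 18)/12)/(-28 + 75) = (11 + (1/12)*33)/47 = (11 + 11/4)*(1/47) = (55/4)*(1/47) = 55/188 ≈ 0.29255)
22*(M + v) = 22*(55/188 + 4/31) = 22*(2457/5828) = 27027/2914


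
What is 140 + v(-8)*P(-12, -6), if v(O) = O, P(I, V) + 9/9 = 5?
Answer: 108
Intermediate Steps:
P(I, V) = 4 (P(I, V) = -1 + 5 = 4)
140 + v(-8)*P(-12, -6) = 140 - 8*4 = 140 - 32 = 108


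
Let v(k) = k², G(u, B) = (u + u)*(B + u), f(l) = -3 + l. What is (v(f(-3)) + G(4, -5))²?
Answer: 784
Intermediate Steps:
G(u, B) = 2*u*(B + u) (G(u, B) = (2*u)*(B + u) = 2*u*(B + u))
(v(f(-3)) + G(4, -5))² = ((-3 - 3)² + 2*4*(-5 + 4))² = ((-6)² + 2*4*(-1))² = (36 - 8)² = 28² = 784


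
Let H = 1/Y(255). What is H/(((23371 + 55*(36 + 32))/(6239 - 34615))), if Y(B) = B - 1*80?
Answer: -28376/4744425 ≈ -0.0059809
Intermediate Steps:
Y(B) = -80 + B (Y(B) = B - 80 = -80 + B)
H = 1/175 (H = 1/(-80 + 255) = 1/175 ≈ 0.0057143)
H/(((23371 + 55*(36 + 32))/(6239 - 34615))) = 1/(175*(((23371 + 55*(36 + 32))/(6239 - 34615)))) = 1/(175*(((23371 + 55*68)/(-28376)))) = 1/(175*(((23371 + 3740)*(-1/28376)))) = 1/(175*((27111*(-1/28376)))) = 1/(175*(-27111/28376)) = (1/175)*(-28376/27111) = -28376/4744425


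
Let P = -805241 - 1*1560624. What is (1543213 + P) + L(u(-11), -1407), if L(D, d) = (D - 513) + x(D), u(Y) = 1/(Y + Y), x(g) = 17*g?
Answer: -9054824/11 ≈ -8.2317e+5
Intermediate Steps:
u(Y) = 1/(2*Y)
P = -2365865 (P = -805241 - 1560624 = -2365865)
L(D, d) = -513 + 18*D (L(D, d) = (D - 513) + 17*D = (-513 + D) + 17*D = -513 + 18*D)
(1543213 + P) + L(u(-11), -1407) = (1543213 - 2365865) + (-513 + 18*((½)/(-11))) = -822652 + (-513 + 18*((½)*(-1/11))) = -822652 + (-513 + 18*(-1/22)) = -822652 + (-513 - 9/11) = -822652 - 5652/11 = -9054824/11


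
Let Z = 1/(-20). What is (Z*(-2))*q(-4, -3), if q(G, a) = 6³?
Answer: 108/5 ≈ 21.600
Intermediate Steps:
q(G, a) = 216
Z = -1/20 ≈ -0.050000
(Z*(-2))*q(-4, -3) = -1/20*(-2)*216 = (⅒)*216 = 108/5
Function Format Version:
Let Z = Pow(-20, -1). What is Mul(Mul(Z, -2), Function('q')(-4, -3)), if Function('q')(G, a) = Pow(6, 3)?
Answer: Rational(108, 5) ≈ 21.600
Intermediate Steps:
Function('q')(G, a) = 216
Z = Rational(-1, 20) ≈ -0.050000
Mul(Mul(Z, -2), Function('q')(-4, -3)) = Mul(Mul(Rational(-1, 20), -2), 216) = Mul(Rational(1, 10), 216) = Rational(108, 5)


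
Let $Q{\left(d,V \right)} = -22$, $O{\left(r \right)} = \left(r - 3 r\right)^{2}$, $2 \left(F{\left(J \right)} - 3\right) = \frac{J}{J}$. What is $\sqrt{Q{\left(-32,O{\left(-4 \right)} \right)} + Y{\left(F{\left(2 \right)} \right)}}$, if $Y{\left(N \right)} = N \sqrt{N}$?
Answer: $\frac{\sqrt{-88 + 7 \sqrt{14}}}{2} \approx 3.9309 i$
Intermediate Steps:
$F{\left(J \right)} = \frac{7}{2}$ ($F{\left(J \right)} = 3 + \frac{J \frac{1}{J}}{2} = 3 + \frac{1}{2} \cdot 1 = 3 + \frac{1}{2} = \frac{7}{2}$)
$O{\left(r \right)} = 4 r^{2}$ ($O{\left(r \right)} = \left(- 2 r\right)^{2} = 4 r^{2}$)
$Y{\left(N \right)} = N^{\frac{3}{2}}$
$\sqrt{Q{\left(-32,O{\left(-4 \right)} \right)} + Y{\left(F{\left(2 \right)} \right)}} = \sqrt{-22 + \left(\frac{7}{2}\right)^{\frac{3}{2}}} = \sqrt{-22 + \frac{7 \sqrt{14}}{4}}$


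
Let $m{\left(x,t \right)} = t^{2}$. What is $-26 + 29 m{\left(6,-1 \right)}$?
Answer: $3$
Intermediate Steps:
$-26 + 29 m{\left(6,-1 \right)} = -26 + 29 \left(-1\right)^{2} = -26 + 29 \cdot 1 = -26 + 29 = 3$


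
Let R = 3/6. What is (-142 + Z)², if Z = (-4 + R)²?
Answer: 269361/16 ≈ 16835.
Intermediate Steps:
R = ½ (R = 3*(⅙) = ½ ≈ 0.50000)
Z = 49/4 (Z = (-4 + ½)² = (-7/2)² = 49/4 ≈ 12.250)
(-142 + Z)² = (-142 + 49/4)² = (-519/4)² = 269361/16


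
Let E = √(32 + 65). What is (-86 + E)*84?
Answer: -7224 + 84*√97 ≈ -6396.7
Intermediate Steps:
E = √97 ≈ 9.8489
(-86 + E)*84 = (-86 + √97)*84 = -7224 + 84*√97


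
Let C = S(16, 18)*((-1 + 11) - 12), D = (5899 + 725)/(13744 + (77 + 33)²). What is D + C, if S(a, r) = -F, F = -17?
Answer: -218018/6461 ≈ -33.744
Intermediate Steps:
S(a, r) = 17 (S(a, r) = -1*(-17) = 17)
D = 1656/6461 (D = 6624/(13744 + 110²) = 6624/(13744 + 12100) = 6624/25844 = 6624*(1/25844) = 1656/6461 ≈ 0.25631)
C = -34 (C = 17*((-1 + 11) - 12) = 17*(10 - 12) = 17*(-2) = -34)
D + C = 1656/6461 - 34 = -218018/6461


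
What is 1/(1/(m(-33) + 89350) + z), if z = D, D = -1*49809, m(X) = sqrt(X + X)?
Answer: (-sqrt(66) + 89350*I)/(-4450434149*I + 49809*sqrt(66)) ≈ -2.0077e-5 + 8.6736e-19*I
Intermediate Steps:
m(X) = sqrt(2)*sqrt(X) (m(X) = sqrt(2*X) = sqrt(2)*sqrt(X))
D = -49809
z = -49809
1/(1/(m(-33) + 89350) + z) = 1/(1/(sqrt(2)*sqrt(-33) + 89350) - 49809) = 1/(1/(sqrt(2)*(I*sqrt(33)) + 89350) - 49809) = 1/(1/(I*sqrt(66) + 89350) - 49809) = 1/(1/(89350 + I*sqrt(66)) - 49809) = 1/(-49809 + 1/(89350 + I*sqrt(66)))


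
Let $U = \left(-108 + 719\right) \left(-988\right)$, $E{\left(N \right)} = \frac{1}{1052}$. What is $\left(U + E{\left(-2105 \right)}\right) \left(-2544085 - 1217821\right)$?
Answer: $\frac{1194515632774455}{526} \approx 2.2709 \cdot 10^{12}$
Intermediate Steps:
$E{\left(N \right)} = \frac{1}{1052}$
$U = -603668$ ($U = 611 \left(-988\right) = -603668$)
$\left(U + E{\left(-2105 \right)}\right) \left(-2544085 - 1217821\right) = \left(-603668 + \frac{1}{1052}\right) \left(-2544085 - 1217821\right) = \left(- \frac{635058735}{1052}\right) \left(-3761906\right) = \frac{1194515632774455}{526}$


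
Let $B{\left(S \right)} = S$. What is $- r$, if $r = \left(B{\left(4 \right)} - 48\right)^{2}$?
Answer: $-1936$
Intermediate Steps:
$r = 1936$ ($r = \left(4 - 48\right)^{2} = \left(-44\right)^{2} = 1936$)
$- r = \left(-1\right) 1936 = -1936$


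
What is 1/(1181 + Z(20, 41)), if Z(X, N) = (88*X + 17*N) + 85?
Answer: 1/3723 ≈ 0.00026860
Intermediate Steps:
Z(X, N) = 85 + 17*N + 88*X (Z(X, N) = (17*N + 88*X) + 85 = 85 + 17*N + 88*X)
1/(1181 + Z(20, 41)) = 1/(1181 + (85 + 17*41 + 88*20)) = 1/(1181 + (85 + 697 + 1760)) = 1/(1181 + 2542) = 1/3723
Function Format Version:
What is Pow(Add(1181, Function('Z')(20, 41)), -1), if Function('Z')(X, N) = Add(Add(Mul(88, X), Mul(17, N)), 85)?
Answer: Rational(1, 3723) ≈ 0.00026860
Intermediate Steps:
Function('Z')(X, N) = Add(85, Mul(17, N), Mul(88, X)) (Function('Z')(X, N) = Add(Add(Mul(17, N), Mul(88, X)), 85) = Add(85, Mul(17, N), Mul(88, X)))
Pow(Add(1181, Function('Z')(20, 41)), -1) = Pow(Add(1181, Add(85, Mul(17, 41), Mul(88, 20))), -1) = Pow(Add(1181, Add(85, 697, 1760)), -1) = Pow(Add(1181, 2542), -1) = Pow(3723, -1) = Rational(1, 3723)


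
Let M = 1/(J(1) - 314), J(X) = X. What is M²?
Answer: 1/97969 ≈ 1.0207e-5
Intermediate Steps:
M = -1/313 (M = 1/(1 - 314) = 1/(-313) = -1/313 ≈ -0.0031949)
M² = (-1/313)² = 1/97969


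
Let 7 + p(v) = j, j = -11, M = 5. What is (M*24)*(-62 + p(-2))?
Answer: -9600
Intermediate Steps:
p(v) = -18 (p(v) = -7 - 11 = -18)
(M*24)*(-62 + p(-2)) = (5*24)*(-62 - 18) = 120*(-80) = -9600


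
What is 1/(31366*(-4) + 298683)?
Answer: 1/173219 ≈ 5.7730e-6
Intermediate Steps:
1/(31366*(-4) + 298683) = 1/(-125464 + 298683) = 1/173219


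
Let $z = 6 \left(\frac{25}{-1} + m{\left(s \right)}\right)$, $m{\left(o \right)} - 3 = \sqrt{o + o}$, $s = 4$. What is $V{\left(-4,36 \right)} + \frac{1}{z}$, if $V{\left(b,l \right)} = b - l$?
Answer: $- \frac{57131}{1428} - \frac{\sqrt{2}}{1428} \approx -40.009$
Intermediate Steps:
$m{\left(o \right)} = 3 + \sqrt{2} \sqrt{o}$ ($m{\left(o \right)} = 3 + \sqrt{o + o} = 3 + \sqrt{2 o} = 3 + \sqrt{2} \sqrt{o}$)
$z = -132 + 12 \sqrt{2}$ ($z = 6 \left(\frac{25}{-1} + \left(3 + \sqrt{2} \sqrt{4}\right)\right) = 6 \left(25 \left(-1\right) + \left(3 + \sqrt{2} \cdot 2\right)\right) = 6 \left(-25 + \left(3 + 2 \sqrt{2}\right)\right) = 6 \left(-22 + 2 \sqrt{2}\right) = -132 + 12 \sqrt{2} \approx -115.03$)
$V{\left(-4,36 \right)} + \frac{1}{z} = \left(-4 - 36\right) + \frac{1}{-132 + 12 \sqrt{2}} = -40 + \frac{1}{-132 + 12 \sqrt{2}}$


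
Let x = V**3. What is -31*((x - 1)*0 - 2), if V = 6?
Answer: 62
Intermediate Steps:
x = 216 (x = 6**3 = 216)
-31*((x - 1)*0 - 2) = -31*((216 - 1)*0 - 2) = -31*(215*0 - 2) = -31*(0 - 2) = -31*(-2) = 62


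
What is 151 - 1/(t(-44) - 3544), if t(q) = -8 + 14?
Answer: 534239/3538 ≈ 151.00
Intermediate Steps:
t(q) = 6
151 - 1/(t(-44) - 3544) = 151 - 1/(6 - 3544) = 151 - 1/(-3538) = 151 - 1*(-1/3538) = 151 + 1/3538 = 534239/3538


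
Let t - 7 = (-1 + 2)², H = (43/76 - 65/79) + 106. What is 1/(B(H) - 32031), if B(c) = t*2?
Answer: -1/32015 ≈ -3.1235e-5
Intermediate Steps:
H = 634881/6004 (H = (43*(1/76) - 65*1/79) + 106 = (43/76 - 65/79) + 106 = -1543/6004 + 106 = 634881/6004 ≈ 105.74)
t = 8 (t = 7 + (-1 + 2)² = 7 + 1² = 7 + 1 = 8)
B(c) = 16 (B(c) = 8*2 = 16)
1/(B(H) - 32031) = 1/(16 - 32031) = 1/(-32015) = -1/32015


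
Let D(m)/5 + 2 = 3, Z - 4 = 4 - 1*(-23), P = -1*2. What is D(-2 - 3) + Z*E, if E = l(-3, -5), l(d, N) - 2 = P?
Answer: 5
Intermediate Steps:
P = -2
l(d, N) = 0 (l(d, N) = 2 - 2 = 0)
Z = 31 (Z = 4 + (4 - 1*(-23)) = 4 + (4 + 23) = 4 + 27 = 31)
D(m) = 5 (D(m) = -10 + 5*3 = -10 + 15 = 5)
E = 0
D(-2 - 3) + Z*E = 5 + 31*0 = 5 + 0 = 5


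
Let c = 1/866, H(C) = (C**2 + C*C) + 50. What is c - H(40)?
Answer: -2814499/866 ≈ -3250.0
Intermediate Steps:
H(C) = 50 + 2*C**2 (H(C) = (C**2 + C**2) + 50 = 2*C**2 + 50 = 50 + 2*C**2)
c = 1/866 ≈ 0.0011547
c - H(40) = 1/866 - (50 + 2*40**2) = 1/866 - (50 + 2*1600) = 1/866 - (50 + 3200) = 1/866 - 1*3250 = 1/866 - 3250 = -2814499/866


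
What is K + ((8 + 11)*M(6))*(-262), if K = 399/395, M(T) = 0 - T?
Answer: 11798259/395 ≈ 29869.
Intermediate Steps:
M(T) = -T
K = 399/395 (K = 399*(1/395) = 399/395 ≈ 1.0101)
K + ((8 + 11)*M(6))*(-262) = 399/395 + ((8 + 11)*(-1*6))*(-262) = 399/395 + (19*(-6))*(-262) = 399/395 - 114*(-262) = 399/395 + 29868 = 11798259/395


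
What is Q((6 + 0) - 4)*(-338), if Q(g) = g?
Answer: -676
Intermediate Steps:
Q((6 + 0) - 4)*(-338) = ((6 + 0) - 4)*(-338) = (6 - 4)*(-338) = 2*(-338) = -676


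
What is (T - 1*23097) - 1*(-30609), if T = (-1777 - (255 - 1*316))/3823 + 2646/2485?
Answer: 10195859394/1357165 ≈ 7512.6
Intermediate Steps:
T = 835914/1357165 (T = (-1777 - (255 - 316))*(1/3823) + 2646*(1/2485) = (-1777 - 1*(-61))*(1/3823) + 378/355 = (-1777 + 61)*(1/3823) + 378/355 = -1716*1/3823 + 378/355 = -1716/3823 + 378/355 = 835914/1357165 ≈ 0.61593)
(T - 1*23097) - 1*(-30609) = (835914/1357165 - 1*23097) - 1*(-30609) = (835914/1357165 - 23097) + 30609 = -31345604091/1357165 + 30609 = 10195859394/1357165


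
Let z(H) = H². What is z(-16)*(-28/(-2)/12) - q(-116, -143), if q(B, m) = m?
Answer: 1325/3 ≈ 441.67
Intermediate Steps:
z(-16)*(-28/(-2)/12) - q(-116, -143) = (-16)²*(-28/(-2)/12) - 1*(-143) = 256*(-28*(-½)*(1/12)) + 143 = 256*(14*(1/12)) + 143 = 256*(7/6) + 143 = 896/3 + 143 = 1325/3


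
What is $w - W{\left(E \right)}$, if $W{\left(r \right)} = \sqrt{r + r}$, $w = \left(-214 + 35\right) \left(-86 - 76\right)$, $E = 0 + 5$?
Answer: $28998 - \sqrt{10} \approx 28995.0$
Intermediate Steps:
$E = 5$
$w = 28998$ ($w = \left(-179\right) \left(-162\right) = 28998$)
$W{\left(r \right)} = \sqrt{2} \sqrt{r}$ ($W{\left(r \right)} = \sqrt{2 r} = \sqrt{2} \sqrt{r}$)
$w - W{\left(E \right)} = 28998 - \sqrt{2} \sqrt{5} = 28998 - \sqrt{10}$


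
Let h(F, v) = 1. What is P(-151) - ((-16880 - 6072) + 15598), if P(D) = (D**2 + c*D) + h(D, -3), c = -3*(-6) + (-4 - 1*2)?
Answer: 28344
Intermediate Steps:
c = 12 (c = 18 + (-4 - 2) = 18 - 6 = 12)
P(D) = 1 + D**2 + 12*D (P(D) = (D**2 + 12*D) + 1 = 1 + D**2 + 12*D)
P(-151) - ((-16880 - 6072) + 15598) = (1 + (-151)**2 + 12*(-151)) - ((-16880 - 6072) + 15598) = (1 + 22801 - 1812) - (-22952 + 15598) = 20990 - 1*(-7354) = 20990 + 7354 = 28344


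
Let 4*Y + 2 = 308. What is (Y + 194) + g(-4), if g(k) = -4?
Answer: 533/2 ≈ 266.50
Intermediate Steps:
Y = 153/2 (Y = -1/2 + (1/4)*308 = -1/2 + 77 = 153/2 ≈ 76.500)
(Y + 194) + g(-4) = (153/2 + 194) - 4 = 541/2 - 4 = 533/2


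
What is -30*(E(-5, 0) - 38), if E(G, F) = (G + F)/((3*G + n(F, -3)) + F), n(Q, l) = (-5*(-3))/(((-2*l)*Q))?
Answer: 1140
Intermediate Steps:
n(Q, l) = -15/(2*Q*l) (n(Q, l) = 15/((-2*Q*l)) = 15*(-1/(2*Q*l)) = -15/(2*Q*l))
E(G, F) = (F + G)/(F + 3*G + 5/(2*F)) (E(G, F) = (G + F)/((3*G - 15/2/(F*(-3))) + F) = (F + G)/((3*G - 15/2*(-1/3)/F) + F) = (F + G)/((3*G + 5/(2*F)) + F) = (F + G)/(F + 3*G + 5/(2*F)))
-30*(E(-5, 0) - 38) = -30*(2*0*(0 - 5)/(5 + 2*0*(0 + 3*(-5))) - 38) = -30*(2*0*(-5)/(5 + 2*0*(0 - 15)) - 38) = -30*(2*0*(-5)/(5 + 2*0*(-15)) - 38) = -30*(2*0*(-5)/(5 + 0) - 38) = -30*(2*0*(-5)/5 - 38) = -30*(2*0*(1/5)*(-5) - 38) = -30*(0 - 38) = -30*(-38) = 1140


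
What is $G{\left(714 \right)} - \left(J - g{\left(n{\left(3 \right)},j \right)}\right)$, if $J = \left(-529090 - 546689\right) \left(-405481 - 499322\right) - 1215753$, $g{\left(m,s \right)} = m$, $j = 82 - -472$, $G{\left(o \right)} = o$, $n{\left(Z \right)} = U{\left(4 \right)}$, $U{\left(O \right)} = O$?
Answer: $-973366850066$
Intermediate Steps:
$n{\left(Z \right)} = 4$
$j = 554$ ($j = 82 + 472 = 554$)
$J = 973366850784$ ($J = \left(-1075779\right) \left(-904803\right) - 1215753 = 973368066537 - 1215753 = 973366850784$)
$G{\left(714 \right)} - \left(J - g{\left(n{\left(3 \right)},j \right)}\right) = 714 + \left(4 - 973366850784\right) = 714 - 973366850780 = -973366850066$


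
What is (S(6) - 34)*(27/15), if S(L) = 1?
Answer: -297/5 ≈ -59.400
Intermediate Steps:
(S(6) - 34)*(27/15) = (1 - 34)*(27/15) = -891/15 = -33*9/5 = -297/5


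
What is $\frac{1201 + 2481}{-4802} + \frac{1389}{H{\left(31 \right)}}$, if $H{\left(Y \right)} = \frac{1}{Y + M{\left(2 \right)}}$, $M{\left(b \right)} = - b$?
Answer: $\frac{13816120}{343} \approx 40280.0$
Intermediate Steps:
$H{\left(Y \right)} = \frac{1}{-2 + Y}$ ($H{\left(Y \right)} = \frac{1}{Y - 2} = \frac{1}{-2 + Y}$)
$\frac{1201 + 2481}{-4802} + \frac{1389}{H{\left(31 \right)}} = \frac{1201 + 2481}{-4802} + \frac{1389}{\frac{1}{-2 + 31}} = 3682 \left(- \frac{1}{4802}\right) + \frac{1389}{\frac{1}{29}} = - \frac{263}{343} + 1389 \frac{1}{\frac{1}{29}} = - \frac{263}{343} + 1389 \cdot 29 = - \frac{263}{343} + 40281 = \frac{13816120}{343}$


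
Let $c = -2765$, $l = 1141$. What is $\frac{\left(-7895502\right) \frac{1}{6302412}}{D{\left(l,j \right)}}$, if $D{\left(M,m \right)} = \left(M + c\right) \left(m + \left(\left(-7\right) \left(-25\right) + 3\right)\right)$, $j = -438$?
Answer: $- \frac{438639}{147840580160} \approx -2.967 \cdot 10^{-6}$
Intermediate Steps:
$D{\left(M,m \right)} = \left(-2765 + M\right) \left(178 + m\right)$ ($D{\left(M,m \right)} = \left(M - 2765\right) \left(m + \left(\left(-7\right) \left(-25\right) + 3\right)\right) = \left(-2765 + M\right) \left(m + \left(175 + 3\right)\right) = \left(-2765 + M\right) \left(m + 178\right) = \left(-2765 + M\right) \left(178 + m\right)$)
$\frac{\left(-7895502\right) \frac{1}{6302412}}{D{\left(l,j \right)}} = \frac{\left(-7895502\right) \frac{1}{6302412}}{-492170 - -1211070 + 178 \cdot 1141 + 1141 \left(-438\right)} = \frac{\left(-7895502\right) \frac{1}{6302412}}{-492170 + 1211070 + 203098 - 499758} = - \frac{438639}{350134 \cdot 422240} = \left(- \frac{438639}{350134}\right) \frac{1}{422240} = - \frac{438639}{147840580160}$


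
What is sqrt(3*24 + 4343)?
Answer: sqrt(4415) ≈ 66.445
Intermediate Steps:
sqrt(3*24 + 4343) = sqrt(72 + 4343) = sqrt(4415)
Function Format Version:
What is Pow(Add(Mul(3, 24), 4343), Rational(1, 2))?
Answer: Pow(4415, Rational(1, 2)) ≈ 66.445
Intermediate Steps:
Pow(Add(Mul(3, 24), 4343), Rational(1, 2)) = Pow(Add(72, 4343), Rational(1, 2)) = Pow(4415, Rational(1, 2))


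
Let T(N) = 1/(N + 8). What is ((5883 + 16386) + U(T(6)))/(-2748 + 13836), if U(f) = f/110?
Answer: 34294261/17075520 ≈ 2.0084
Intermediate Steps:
T(N) = 1/(8 + N)
U(f) = f/110 (U(f) = f*(1/110) = f/110)
((5883 + 16386) + U(T(6)))/(-2748 + 13836) = ((5883 + 16386) + 1/(110*(8 + 6)))/(-2748 + 13836) = (22269 + (1/110)/14)/11088 = (22269 + (1/110)*(1/14))*(1/11088) = (22269 + 1/1540)*(1/11088) = (34294261/1540)*(1/11088) = 34294261/17075520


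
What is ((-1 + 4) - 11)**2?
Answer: 64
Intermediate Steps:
((-1 + 4) - 11)**2 = (3 - 11)**2 = (-8)**2 = 64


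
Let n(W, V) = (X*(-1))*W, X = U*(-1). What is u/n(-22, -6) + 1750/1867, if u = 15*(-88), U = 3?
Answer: 39090/1867 ≈ 20.937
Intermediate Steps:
X = -3 (X = 3*(-1) = -3)
u = -1320
n(W, V) = 3*W (n(W, V) = (-3*(-1))*W = 3*W)
u/n(-22, -6) + 1750/1867 = -1320/(3*(-22)) + 1750/1867 = -1320/(-66) + 1750*(1/1867) = -1320*(-1/66) + 1750/1867 = 20 + 1750/1867 = 39090/1867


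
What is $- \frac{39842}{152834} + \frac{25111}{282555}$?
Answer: $- \frac{337260988}{1962909585} \approx -0.17182$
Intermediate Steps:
$- \frac{39842}{152834} + \frac{25111}{282555} = \left(-39842\right) \frac{1}{152834} + 25111 \cdot \frac{1}{282555} = - \frac{1811}{6947} + \frac{25111}{282555} = - \frac{337260988}{1962909585}$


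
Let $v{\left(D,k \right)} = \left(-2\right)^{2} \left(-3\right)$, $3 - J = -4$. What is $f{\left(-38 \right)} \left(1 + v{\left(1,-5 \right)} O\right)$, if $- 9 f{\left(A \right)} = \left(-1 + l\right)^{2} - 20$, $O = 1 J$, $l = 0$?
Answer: $- \frac{1577}{9} \approx -175.22$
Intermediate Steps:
$J = 7$ ($J = 3 - -4 = 3 + 4 = 7$)
$v{\left(D,k \right)} = -12$ ($v{\left(D,k \right)} = 4 \left(-3\right) = -12$)
$O = 7$ ($O = 1 \cdot 7 = 7$)
$f{\left(A \right)} = \frac{19}{9}$ ($f{\left(A \right)} = - \frac{\left(-1 + 0\right)^{2} - 20}{9} = - \frac{\left(-1\right)^{2} - 20}{9} = - \frac{1 - 20}{9} = \left(- \frac{1}{9}\right) \left(-19\right) = \frac{19}{9}$)
$f{\left(-38 \right)} \left(1 + v{\left(1,-5 \right)} O\right) = \frac{19 \left(1 - 84\right)}{9} = \frac{19}{9} \left(-83\right) = - \frac{1577}{9}$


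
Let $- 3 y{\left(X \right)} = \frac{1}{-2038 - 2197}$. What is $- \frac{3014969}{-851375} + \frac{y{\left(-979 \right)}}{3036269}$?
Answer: $\frac{3322995258594268}{938356277714625} \approx 3.5413$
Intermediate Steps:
$y{\left(X \right)} = \frac{1}{12705}$ ($y{\left(X \right)} = - \frac{1}{3 \left(-2038 - 2197\right)} = - \frac{1}{3 \left(-4235\right)} = \left(- \frac{1}{3}\right) \left(- \frac{1}{4235}\right) = \frac{1}{12705}$)
$- \frac{3014969}{-851375} + \frac{y{\left(-979 \right)}}{3036269} = - \frac{3014969}{-851375} + \frac{1}{12705 \cdot 3036269} = \left(-3014969\right) \left(- \frac{1}{851375}\right) + \frac{1}{12705} \cdot \frac{1}{3036269} = \frac{3014969}{851375} + \frac{1}{38575797645} = \frac{3322995258594268}{938356277714625}$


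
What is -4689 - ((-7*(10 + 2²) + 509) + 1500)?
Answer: -6600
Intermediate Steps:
-4689 - ((-7*(10 + 2²) + 509) + 1500) = -4689 - ((-7*(10 + 4) + 509) + 1500) = -4689 - ((-7*14 + 509) + 1500) = -4689 - ((-98 + 509) + 1500) = -4689 - (411 + 1500) = -4689 - 1*1911 = -4689 - 1911 = -6600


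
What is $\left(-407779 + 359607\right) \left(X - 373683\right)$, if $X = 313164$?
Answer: $2915321268$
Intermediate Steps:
$\left(-407779 + 359607\right) \left(X - 373683\right) = \left(-407779 + 359607\right) \left(313164 - 373683\right) = \left(-48172\right) \left(-60519\right) = 2915321268$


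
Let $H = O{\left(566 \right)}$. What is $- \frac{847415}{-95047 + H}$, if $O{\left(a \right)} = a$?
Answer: $\frac{847415}{94481} \approx 8.9692$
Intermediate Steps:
$H = 566$
$- \frac{847415}{-95047 + H} = - \frac{847415}{-95047 + 566} = - \frac{847415}{-94481} = \left(-847415\right) \left(- \frac{1}{94481}\right) = \frac{847415}{94481}$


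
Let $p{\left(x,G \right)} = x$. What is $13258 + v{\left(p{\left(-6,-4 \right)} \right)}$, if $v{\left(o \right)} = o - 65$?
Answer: $13187$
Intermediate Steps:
$v{\left(o \right)} = -65 + o$
$13258 + v{\left(p{\left(-6,-4 \right)} \right)} = 13258 - 71 = 13187$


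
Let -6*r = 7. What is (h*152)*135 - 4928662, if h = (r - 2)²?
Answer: -4722892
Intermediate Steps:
r = -7/6 (r = -⅙*7 = -7/6 ≈ -1.1667)
h = 361/36 (h = (-7/6 - 2)² = (-19/6)² = 361/36 ≈ 10.028)
(h*152)*135 - 4928662 = ((361/36)*152)*135 - 4928662 = (13718/9)*135 - 4928662 = 205770 - 4928662 = -4722892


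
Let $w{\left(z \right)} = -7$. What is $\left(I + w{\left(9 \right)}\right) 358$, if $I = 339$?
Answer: $118856$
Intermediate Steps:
$\left(I + w{\left(9 \right)}\right) 358 = \left(339 - 7\right) 358 = 332 \cdot 358 = 118856$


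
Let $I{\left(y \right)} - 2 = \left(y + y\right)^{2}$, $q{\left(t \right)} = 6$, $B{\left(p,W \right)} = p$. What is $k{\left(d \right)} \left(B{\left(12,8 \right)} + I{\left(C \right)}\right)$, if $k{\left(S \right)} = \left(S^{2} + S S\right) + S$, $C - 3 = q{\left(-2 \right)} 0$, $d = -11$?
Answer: $11550$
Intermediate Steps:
$C = 3$ ($C = 3 + 6 \cdot 0 = 3 + 0 = 3$)
$k{\left(S \right)} = S + 2 S^{2}$ ($k{\left(S \right)} = \left(S^{2} + S^{2}\right) + S = 2 S^{2} + S = S + 2 S^{2}$)
$I{\left(y \right)} = 2 + 4 y^{2}$ ($I{\left(y \right)} = 2 + \left(y + y\right)^{2} = 2 + \left(2 y\right)^{2} = 2 + 4 y^{2}$)
$k{\left(d \right)} \left(B{\left(12,8 \right)} + I{\left(C \right)}\right) = - 11 \left(1 + 2 \left(-11\right)\right) \left(12 + \left(2 + 4 \cdot 3^{2}\right)\right) = - 11 \left(1 - 22\right) \left(12 + \left(2 + 4 \cdot 9\right)\right) = \left(-11\right) \left(-21\right) \left(12 + \left(2 + 36\right)\right) = 231 \left(12 + 38\right) = 231 \cdot 50 = 11550$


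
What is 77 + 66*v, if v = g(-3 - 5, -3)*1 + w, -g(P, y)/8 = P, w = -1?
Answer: 4235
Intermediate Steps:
g(P, y) = -8*P
v = 63 (v = -8*(-3 - 5)*1 - 1 = -8*(-8)*1 - 1 = 64*1 - 1 = 64 - 1 = 63)
77 + 66*v = 77 + 66*63 = 77 + 4158 = 4235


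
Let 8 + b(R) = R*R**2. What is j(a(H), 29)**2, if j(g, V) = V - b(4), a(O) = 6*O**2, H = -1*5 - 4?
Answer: 729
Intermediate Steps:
b(R) = -8 + R**3 (b(R) = -8 + R*R**2 = -8 + R**3)
H = -9 (H = -5 - 4 = -9)
j(g, V) = -56 + V (j(g, V) = V - (-8 + 4**3) = V - (-8 + 64) = V - 1*56 = V - 56 = -56 + V)
j(a(H), 29)**2 = (-56 + 29)**2 = (-27)**2 = 729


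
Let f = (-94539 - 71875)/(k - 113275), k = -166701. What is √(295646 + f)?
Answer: √1448419979998635/69994 ≈ 543.73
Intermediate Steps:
f = 83207/139988 (f = (-94539 - 71875)/(-166701 - 113275) = -166414/(-279976) = -166414*(-1/279976) = 83207/139988 ≈ 0.59439)
√(295646 + f) = √(295646 + 83207/139988) = √(41386975455/139988) = √1448419979998635/69994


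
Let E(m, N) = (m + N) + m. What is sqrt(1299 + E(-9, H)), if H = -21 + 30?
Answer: sqrt(1290) ≈ 35.917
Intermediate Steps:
H = 9
E(m, N) = N + 2*m (E(m, N) = (N + m) + m = N + 2*m)
sqrt(1299 + E(-9, H)) = sqrt(1299 + (9 + 2*(-9))) = sqrt(1299 + (9 - 18)) = sqrt(1299 - 9) = sqrt(1290)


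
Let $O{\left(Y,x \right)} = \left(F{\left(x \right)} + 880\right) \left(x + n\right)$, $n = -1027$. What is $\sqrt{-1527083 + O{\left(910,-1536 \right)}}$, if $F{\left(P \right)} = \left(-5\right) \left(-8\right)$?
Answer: $i \sqrt{3885043} \approx 1971.1 i$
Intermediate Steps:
$F{\left(P \right)} = 40$
$O{\left(Y,x \right)} = -944840 + 920 x$ ($O{\left(Y,x \right)} = \left(40 + 880\right) \left(x - 1027\right) = 920 \left(-1027 + x\right) = -944840 + 920 x$)
$\sqrt{-1527083 + O{\left(910,-1536 \right)}} = \sqrt{-1527083 + \left(-944840 + 920 \left(-1536\right)\right)} = \sqrt{-1527083 - 2357960} = \sqrt{-3885043} = i \sqrt{3885043}$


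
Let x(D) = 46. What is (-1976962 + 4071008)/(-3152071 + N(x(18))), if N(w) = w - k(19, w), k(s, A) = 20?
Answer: -2094046/3152045 ≈ -0.66434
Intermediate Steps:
N(w) = -20 + w (N(w) = w - 1*20 = w - 20 = -20 + w)
(-1976962 + 4071008)/(-3152071 + N(x(18))) = (-1976962 + 4071008)/(-3152071 + (-20 + 46)) = 2094046/(-3152071 + 26) = 2094046/(-3152045) = 2094046*(-1/3152045) = -2094046/3152045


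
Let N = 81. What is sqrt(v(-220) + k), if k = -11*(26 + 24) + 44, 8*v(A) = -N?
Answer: I*sqrt(8258)/4 ≈ 22.718*I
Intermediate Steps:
v(A) = -81/8 (v(A) = (-1*81)/8 = (1/8)*(-81) = -81/8)
k = -506 (k = -11*50 + 44 = -550 + 44 = -506)
sqrt(v(-220) + k) = sqrt(-81/8 - 506) = sqrt(-4129/8) = I*sqrt(8258)/4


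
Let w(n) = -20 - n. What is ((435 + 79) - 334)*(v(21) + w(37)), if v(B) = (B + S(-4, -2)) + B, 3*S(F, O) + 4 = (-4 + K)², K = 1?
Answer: -2400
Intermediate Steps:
S(F, O) = 5/3 (S(F, O) = -4/3 + (-4 + 1)²/3 = -4/3 + (⅓)*(-3)² = -4/3 + (⅓)*9 = -4/3 + 3 = 5/3)
v(B) = 5/3 + 2*B (v(B) = (B + 5/3) + B = (5/3 + B) + B = 5/3 + 2*B)
((435 + 79) - 334)*(v(21) + w(37)) = ((435 + 79) - 334)*((5/3 + 2*21) + (-20 - 1*37)) = (514 - 334)*((5/3 + 42) + (-20 - 37)) = 180*(131/3 - 57) = 180*(-40/3) = -2400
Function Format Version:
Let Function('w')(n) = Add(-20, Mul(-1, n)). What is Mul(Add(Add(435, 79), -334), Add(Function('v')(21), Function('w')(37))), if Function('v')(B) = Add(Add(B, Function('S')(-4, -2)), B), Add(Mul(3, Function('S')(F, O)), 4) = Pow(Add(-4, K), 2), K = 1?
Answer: -2400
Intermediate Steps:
Function('S')(F, O) = Rational(5, 3) (Function('S')(F, O) = Add(Rational(-4, 3), Mul(Rational(1, 3), Pow(Add(-4, 1), 2))) = Add(Rational(-4, 3), Mul(Rational(1, 3), Pow(-3, 2))) = Add(Rational(-4, 3), Mul(Rational(1, 3), 9)) = Add(Rational(-4, 3), 3) = Rational(5, 3))
Function('v')(B) = Add(Rational(5, 3), Mul(2, B)) (Function('v')(B) = Add(Add(B, Rational(5, 3)), B) = Add(Add(Rational(5, 3), B), B) = Add(Rational(5, 3), Mul(2, B)))
Mul(Add(Add(435, 79), -334), Add(Function('v')(21), Function('w')(37))) = Mul(Add(Add(435, 79), -334), Add(Add(Rational(5, 3), Mul(2, 21)), Add(-20, Mul(-1, 37)))) = Mul(Add(514, -334), Add(Add(Rational(5, 3), 42), Add(-20, -37))) = Mul(180, Add(Rational(131, 3), -57)) = Mul(180, Rational(-40, 3)) = -2400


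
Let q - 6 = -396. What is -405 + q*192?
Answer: -75285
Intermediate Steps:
q = -390 (q = 6 - 396 = -390)
-405 + q*192 = -405 - 390*192 = -405 - 74880 = -75285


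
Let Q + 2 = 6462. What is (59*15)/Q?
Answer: 177/1292 ≈ 0.13700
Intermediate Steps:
Q = 6460 (Q = -2 + 6462 = 6460)
(59*15)/Q = (59*15)/6460 = 885*(1/6460) = 177/1292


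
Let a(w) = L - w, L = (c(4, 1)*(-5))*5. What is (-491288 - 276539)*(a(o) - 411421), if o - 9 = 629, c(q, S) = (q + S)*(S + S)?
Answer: 316581982543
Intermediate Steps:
c(q, S) = 2*S*(S + q) (c(q, S) = (S + q)*(2*S) = 2*S*(S + q))
o = 638 (o = 9 + 629 = 638)
L = -250 (L = ((2*1*(1 + 4))*(-5))*5 = ((2*1*5)*(-5))*5 = (10*(-5))*5 = -50*5 = -250)
a(w) = -250 - w
(-491288 - 276539)*(a(o) - 411421) = (-491288 - 276539)*((-250 - 1*638) - 411421) = -767827*((-250 - 638) - 411421) = -767827*(-888 - 411421) = -767827*(-412309) = 316581982543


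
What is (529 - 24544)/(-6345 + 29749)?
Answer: -24015/23404 ≈ -1.0261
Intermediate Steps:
(529 - 24544)/(-6345 + 29749) = -24015/23404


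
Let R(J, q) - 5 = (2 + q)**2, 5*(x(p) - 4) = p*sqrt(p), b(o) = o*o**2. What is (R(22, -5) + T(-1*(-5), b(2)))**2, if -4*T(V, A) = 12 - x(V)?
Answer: (48 + sqrt(5))**2/16 ≈ 157.73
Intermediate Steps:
b(o) = o**3
x(p) = 4 + p**(3/2)/5 (x(p) = 4 + (p*sqrt(p))/5 = 4 + p**(3/2)/5)
R(J, q) = 5 + (2 + q)**2
T(V, A) = -2 + V**(3/2)/20 (T(V, A) = -(12 - (4 + V**(3/2)/5))/4 = -(12 + (-4 - V**(3/2)/5))/4 = -(8 - V**(3/2)/5)/4 = -2 + V**(3/2)/20)
(R(22, -5) + T(-1*(-5), b(2)))**2 = ((5 + (2 - 5)**2) + (-2 + (-1*(-5))**(3/2)/20))**2 = ((5 + (-3)**2) + (-2 + 5**(3/2)/20))**2 = ((5 + 9) + (-2 + (5*sqrt(5))/20))**2 = (14 + (-2 + sqrt(5)/4))**2 = (12 + sqrt(5)/4)**2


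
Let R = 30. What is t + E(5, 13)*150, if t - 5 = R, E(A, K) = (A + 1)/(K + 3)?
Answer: 365/4 ≈ 91.250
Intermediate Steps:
E(A, K) = (1 + A)/(3 + K)
t = 35 (t = 5 + 30 = 35)
t + E(5, 13)*150 = 35 + ((1 + 5)/(3 + 13))*150 = 35 + (6/16)*150 = 35 + ((1/16)*6)*150 = 35 + (3/8)*150 = 35 + 225/4 = 365/4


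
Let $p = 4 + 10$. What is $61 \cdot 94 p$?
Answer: $80276$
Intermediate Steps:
$p = 14$
$61 \cdot 94 p = 61 \cdot 94 \cdot 14 = 5734 \cdot 14 = 80276$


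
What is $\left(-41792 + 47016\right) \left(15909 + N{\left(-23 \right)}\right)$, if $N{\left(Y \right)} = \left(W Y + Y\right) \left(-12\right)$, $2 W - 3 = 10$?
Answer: $93922296$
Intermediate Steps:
$W = \frac{13}{2}$ ($W = \frac{3}{2} + \frac{1}{2} \cdot 10 = \frac{3}{2} + 5 = \frac{13}{2} \approx 6.5$)
$N{\left(Y \right)} = - 90 Y$ ($N{\left(Y \right)} = \left(\frac{13 Y}{2} + Y\right) \left(-12\right) = \frac{15 Y}{2} \left(-12\right) = - 90 Y$)
$\left(-41792 + 47016\right) \left(15909 + N{\left(-23 \right)}\right) = \left(-41792 + 47016\right) \left(15909 - -2070\right) = 5224 \left(15909 + 2070\right) = 5224 \cdot 17979 = 93922296$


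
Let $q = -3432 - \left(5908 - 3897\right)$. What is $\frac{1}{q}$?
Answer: $- \frac{1}{5443} \approx -0.00018372$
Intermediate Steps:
$q = -5443$ ($q = -3432 - 2011 = -5443$)
$\frac{1}{q} = \frac{1}{-5443} = - \frac{1}{5443}$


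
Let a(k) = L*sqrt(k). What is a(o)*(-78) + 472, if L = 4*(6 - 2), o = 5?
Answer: 472 - 1248*sqrt(5) ≈ -2318.6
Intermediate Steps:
L = 16 (L = 4*4 = 16)
a(k) = 16*sqrt(k)
a(o)*(-78) + 472 = (16*sqrt(5))*(-78) + 472 = -1248*sqrt(5) + 472 = 472 - 1248*sqrt(5)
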